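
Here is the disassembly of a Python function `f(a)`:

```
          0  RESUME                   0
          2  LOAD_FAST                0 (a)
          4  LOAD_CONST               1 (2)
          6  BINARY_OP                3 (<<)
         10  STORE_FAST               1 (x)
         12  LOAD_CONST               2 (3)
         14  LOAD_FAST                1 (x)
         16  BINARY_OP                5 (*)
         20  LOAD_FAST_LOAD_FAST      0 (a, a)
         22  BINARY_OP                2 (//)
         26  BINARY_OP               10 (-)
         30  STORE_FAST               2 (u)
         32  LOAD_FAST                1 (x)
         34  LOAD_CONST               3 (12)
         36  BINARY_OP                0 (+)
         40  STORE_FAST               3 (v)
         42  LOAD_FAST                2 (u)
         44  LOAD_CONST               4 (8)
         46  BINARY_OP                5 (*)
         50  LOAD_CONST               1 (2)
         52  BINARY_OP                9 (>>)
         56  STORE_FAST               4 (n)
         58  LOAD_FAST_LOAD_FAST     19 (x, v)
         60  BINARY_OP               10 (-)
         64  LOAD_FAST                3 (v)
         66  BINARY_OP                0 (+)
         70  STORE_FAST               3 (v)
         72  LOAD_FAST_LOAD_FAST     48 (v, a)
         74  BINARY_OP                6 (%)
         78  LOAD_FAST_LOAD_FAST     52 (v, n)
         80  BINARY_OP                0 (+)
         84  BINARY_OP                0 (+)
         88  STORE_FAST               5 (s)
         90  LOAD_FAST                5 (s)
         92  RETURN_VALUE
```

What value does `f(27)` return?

LOAD_FAST a → push 27. Stack: [27]
LOAD_CONST → push 2. Stack: [27, 2]
BINARY_OP << → 27 << 2 = 108. Stack: [108]
STORE_FAST x → x=108. Stack: []
LOAD_CONST → push 3. Stack: [3]
LOAD_FAST x → push 108. Stack: [3, 108]
BINARY_OP * → 3 * 108 = 324. Stack: [324]
LOAD_FAST_LOAD_FAST a,a → push 27,27. Stack: [324, 27, 27]
BINARY_OP // → 27 // 27 = 1. Stack: [324, 1]
BINARY_OP - → 324 - 1 = 323. Stack: [323]
STORE_FAST u → u=323. Stack: []
LOAD_FAST x → push 108. Stack: [108]
LOAD_CONST → push 12. Stack: [108, 12]
BINARY_OP + → 108 + 12 = 120. Stack: [120]
STORE_FAST v → v=120. Stack: []
LOAD_FAST u → push 323. Stack: [323]
LOAD_CONST → push 8. Stack: [323, 8]
BINARY_OP * → 323 * 8 = 2584. Stack: [2584]
LOAD_CONST → push 2. Stack: [2584, 2]
BINARY_OP >> → 2584 >> 2 = 646. Stack: [646]
STORE_FAST n → n=646. Stack: []
LOAD_FAST_LOAD_FAST x,v → push 108,120. Stack: [108, 120]
BINARY_OP - → 108 - 120 = -12. Stack: [-12]
LOAD_FAST v → push 120. Stack: [-12, 120]
BINARY_OP + → -12 + 120 = 108. Stack: [108]
STORE_FAST v → v=108. Stack: []
LOAD_FAST_LOAD_FAST v,a → push 108,27. Stack: [108, 27]
BINARY_OP % → 108 % 27 = 0. Stack: [0]
LOAD_FAST_LOAD_FAST v,n → push 108,646. Stack: [0, 108, 646]
BINARY_OP + → 108 + 646 = 754. Stack: [0, 754]
BINARY_OP + → 0 + 754 = 754. Stack: [754]
STORE_FAST s → s=754. Stack: []
LOAD_FAST s → push 754. Stack: [754]
RETURN_VALUE → return 754.

754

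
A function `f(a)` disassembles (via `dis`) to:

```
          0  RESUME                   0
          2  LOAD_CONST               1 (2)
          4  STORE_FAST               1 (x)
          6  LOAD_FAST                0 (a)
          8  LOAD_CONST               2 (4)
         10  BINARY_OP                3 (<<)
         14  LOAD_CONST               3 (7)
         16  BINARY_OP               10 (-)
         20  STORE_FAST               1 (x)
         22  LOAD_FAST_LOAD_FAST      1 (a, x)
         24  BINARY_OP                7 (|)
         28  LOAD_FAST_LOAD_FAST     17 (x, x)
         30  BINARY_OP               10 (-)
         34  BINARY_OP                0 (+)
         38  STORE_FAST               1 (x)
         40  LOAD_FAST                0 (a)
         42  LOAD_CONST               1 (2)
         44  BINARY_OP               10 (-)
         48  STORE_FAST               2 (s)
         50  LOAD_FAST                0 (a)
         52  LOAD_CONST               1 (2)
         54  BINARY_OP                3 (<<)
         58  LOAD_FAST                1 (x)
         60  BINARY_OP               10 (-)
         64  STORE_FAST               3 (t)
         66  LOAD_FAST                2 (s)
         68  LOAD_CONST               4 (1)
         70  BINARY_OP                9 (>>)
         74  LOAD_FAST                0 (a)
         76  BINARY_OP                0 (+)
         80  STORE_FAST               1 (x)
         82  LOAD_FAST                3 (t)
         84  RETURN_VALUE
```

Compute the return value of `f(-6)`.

LOAD_CONST → push 2. Stack: [2]
STORE_FAST x → x=2. Stack: []
LOAD_FAST a → push -6. Stack: [-6]
LOAD_CONST → push 4. Stack: [-6, 4]
BINARY_OP << → -6 << 4 = -96. Stack: [-96]
LOAD_CONST → push 7. Stack: [-96, 7]
BINARY_OP - → -96 - 7 = -103. Stack: [-103]
STORE_FAST x → x=-103. Stack: []
LOAD_FAST_LOAD_FAST a,x → push -6,-103. Stack: [-6, -103]
BINARY_OP | → -6 | -103 = -5. Stack: [-5]
LOAD_FAST_LOAD_FAST x,x → push -103,-103. Stack: [-5, -103, -103]
BINARY_OP - → -103 - -103 = 0. Stack: [-5, 0]
BINARY_OP + → -5 + 0 = -5. Stack: [-5]
STORE_FAST x → x=-5. Stack: []
LOAD_FAST a → push -6. Stack: [-6]
LOAD_CONST → push 2. Stack: [-6, 2]
BINARY_OP - → -6 - 2 = -8. Stack: [-8]
STORE_FAST s → s=-8. Stack: []
LOAD_FAST a → push -6. Stack: [-6]
LOAD_CONST → push 2. Stack: [-6, 2]
BINARY_OP << → -6 << 2 = -24. Stack: [-24]
LOAD_FAST x → push -5. Stack: [-24, -5]
BINARY_OP - → -24 - -5 = -19. Stack: [-19]
STORE_FAST t → t=-19. Stack: []
LOAD_FAST s → push -8. Stack: [-8]
LOAD_CONST → push 1. Stack: [-8, 1]
BINARY_OP >> → -8 >> 1 = -4. Stack: [-4]
LOAD_FAST a → push -6. Stack: [-4, -6]
BINARY_OP + → -4 + -6 = -10. Stack: [-10]
STORE_FAST x → x=-10. Stack: []
LOAD_FAST t → push -19. Stack: [-19]
RETURN_VALUE → return -19.

-19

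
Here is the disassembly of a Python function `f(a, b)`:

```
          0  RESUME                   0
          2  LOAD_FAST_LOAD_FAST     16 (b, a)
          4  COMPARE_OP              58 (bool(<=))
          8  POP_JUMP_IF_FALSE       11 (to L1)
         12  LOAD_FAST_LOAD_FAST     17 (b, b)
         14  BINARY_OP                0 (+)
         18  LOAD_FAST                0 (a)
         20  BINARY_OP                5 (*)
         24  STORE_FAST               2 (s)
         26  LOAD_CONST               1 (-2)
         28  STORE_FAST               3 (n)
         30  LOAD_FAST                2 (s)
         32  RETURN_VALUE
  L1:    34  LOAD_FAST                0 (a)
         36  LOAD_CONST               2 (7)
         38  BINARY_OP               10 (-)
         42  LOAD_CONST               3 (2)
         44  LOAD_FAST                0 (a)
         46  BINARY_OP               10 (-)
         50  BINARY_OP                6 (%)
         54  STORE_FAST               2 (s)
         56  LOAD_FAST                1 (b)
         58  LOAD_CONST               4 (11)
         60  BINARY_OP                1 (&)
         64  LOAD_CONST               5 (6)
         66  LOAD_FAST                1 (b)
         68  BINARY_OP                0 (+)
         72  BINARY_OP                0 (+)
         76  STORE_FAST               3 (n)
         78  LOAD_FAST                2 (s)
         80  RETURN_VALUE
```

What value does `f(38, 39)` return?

LOAD_FAST_LOAD_FAST b,a → push 39,38. Stack: [39, 38]
COMPARE_OP bool(<=) → 39 vs 38 = False. Stack: [False]
POP_JUMP_IF_FALSE → pop False; jump. Stack: []
LOAD_FAST a → push 38. Stack: [38]
LOAD_CONST → push 7. Stack: [38, 7]
BINARY_OP - → 38 - 7 = 31. Stack: [31]
LOAD_CONST → push 2. Stack: [31, 2]
LOAD_FAST a → push 38. Stack: [31, 2, 38]
BINARY_OP - → 2 - 38 = -36. Stack: [31, -36]
BINARY_OP % → 31 % -36 = -5. Stack: [-5]
STORE_FAST s → s=-5. Stack: []
LOAD_FAST b → push 39. Stack: [39]
LOAD_CONST → push 11. Stack: [39, 11]
BINARY_OP & → 39 & 11 = 3. Stack: [3]
LOAD_CONST → push 6. Stack: [3, 6]
LOAD_FAST b → push 39. Stack: [3, 6, 39]
BINARY_OP + → 6 + 39 = 45. Stack: [3, 45]
BINARY_OP + → 3 + 45 = 48. Stack: [48]
STORE_FAST n → n=48. Stack: []
LOAD_FAST s → push -5. Stack: [-5]
RETURN_VALUE → return -5.

-5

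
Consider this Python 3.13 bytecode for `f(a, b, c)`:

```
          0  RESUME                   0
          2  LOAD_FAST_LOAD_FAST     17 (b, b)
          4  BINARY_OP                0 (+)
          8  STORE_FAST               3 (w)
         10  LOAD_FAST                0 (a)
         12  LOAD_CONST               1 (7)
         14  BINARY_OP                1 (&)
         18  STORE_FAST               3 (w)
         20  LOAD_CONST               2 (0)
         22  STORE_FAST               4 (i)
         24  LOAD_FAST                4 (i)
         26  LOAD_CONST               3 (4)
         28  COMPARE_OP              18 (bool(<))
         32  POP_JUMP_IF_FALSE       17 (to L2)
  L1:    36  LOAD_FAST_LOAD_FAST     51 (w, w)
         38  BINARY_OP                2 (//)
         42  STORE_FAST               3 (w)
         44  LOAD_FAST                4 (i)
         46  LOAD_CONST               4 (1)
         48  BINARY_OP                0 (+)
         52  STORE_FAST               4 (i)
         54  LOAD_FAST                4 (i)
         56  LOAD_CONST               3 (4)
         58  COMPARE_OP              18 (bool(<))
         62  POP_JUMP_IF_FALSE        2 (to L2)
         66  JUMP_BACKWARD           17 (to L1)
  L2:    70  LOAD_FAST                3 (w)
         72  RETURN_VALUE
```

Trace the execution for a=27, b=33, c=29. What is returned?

1

LOAD_FAST_LOAD_FAST b,b → push 33,33. Stack: [33, 33]
BINARY_OP + → 33 + 33 = 66. Stack: [66]
STORE_FAST w → w=66. Stack: []
LOAD_FAST a → push 27. Stack: [27]
LOAD_CONST → push 7. Stack: [27, 7]
BINARY_OP & → 27 & 7 = 3. Stack: [3]
STORE_FAST w → w=3. Stack: []
LOAD_CONST → push 0. Stack: [0]
STORE_FAST i → i=0. Stack: []
LOAD_FAST i → push 0. Stack: [0]
LOAD_CONST → push 4. Stack: [0, 4]
COMPARE_OP bool(<) → 0 vs 4 = True. Stack: [True]
POP_JUMP_IF_FALSE → pop True; no jump. Stack: []
LOAD_FAST_LOAD_FAST w,w → push 3,3. Stack: [3, 3]
BINARY_OP // → 3 // 3 = 1. Stack: [1]
STORE_FAST w → w=1. Stack: []
LOAD_FAST i → push 0. Stack: [0]
LOAD_CONST → push 1. Stack: [0, 1]
BINARY_OP + → 0 + 1 = 1. Stack: [1]
STORE_FAST i → i=1. Stack: []
LOAD_FAST i → push 1. Stack: [1]
LOAD_CONST → push 4. Stack: [1, 4]
COMPARE_OP bool(<) → 1 vs 4 = True. Stack: [True]
POP_JUMP_IF_FALSE → pop True; no jump. Stack: []
LOAD_FAST_LOAD_FAST w,w → push 1,1. Stack: [1, 1]
BINARY_OP // → 1 // 1 = 1. Stack: [1]
STORE_FAST w → w=1. Stack: []
LOAD_FAST i → push 1. Stack: [1]
LOAD_CONST → push 1. Stack: [1, 1]
BINARY_OP + → 1 + 1 = 2. Stack: [2]
STORE_FAST i → i=2. Stack: []
LOAD_FAST i → push 2. Stack: [2]
LOAD_CONST → push 4. Stack: [2, 4]
COMPARE_OP bool(<) → 2 vs 4 = True. Stack: [True]
POP_JUMP_IF_FALSE → pop True; no jump. Stack: []
LOAD_FAST_LOAD_FAST w,w → push 1,1. Stack: [1, 1]
BINARY_OP // → 1 // 1 = 1. Stack: [1]
STORE_FAST w → w=1. Stack: []
LOAD_FAST i → push 2. Stack: [2]
LOAD_CONST → push 1. Stack: [2, 1]
BINARY_OP + → 2 + 1 = 3. Stack: [3]
STORE_FAST i → i=3. Stack: []
LOAD_FAST i → push 3. Stack: [3]
LOAD_CONST → push 4. Stack: [3, 4]
COMPARE_OP bool(<) → 3 vs 4 = True. Stack: [True]
POP_JUMP_IF_FALSE → pop True; no jump. Stack: []
LOAD_FAST_LOAD_FAST w,w → push 1,1. Stack: [1, 1]
BINARY_OP // → 1 // 1 = 1. Stack: [1]
STORE_FAST w → w=1. Stack: []
LOAD_FAST i → push 3. Stack: [3]
LOAD_CONST → push 1. Stack: [3, 1]
BINARY_OP + → 3 + 1 = 4. Stack: [4]
STORE_FAST i → i=4. Stack: []
LOAD_FAST i → push 4. Stack: [4]
LOAD_CONST → push 4. Stack: [4, 4]
COMPARE_OP bool(<) → 4 vs 4 = False. Stack: [False]
POP_JUMP_IF_FALSE → pop False; jump. Stack: []
LOAD_FAST w → push 1. Stack: [1]
RETURN_VALUE → return 1.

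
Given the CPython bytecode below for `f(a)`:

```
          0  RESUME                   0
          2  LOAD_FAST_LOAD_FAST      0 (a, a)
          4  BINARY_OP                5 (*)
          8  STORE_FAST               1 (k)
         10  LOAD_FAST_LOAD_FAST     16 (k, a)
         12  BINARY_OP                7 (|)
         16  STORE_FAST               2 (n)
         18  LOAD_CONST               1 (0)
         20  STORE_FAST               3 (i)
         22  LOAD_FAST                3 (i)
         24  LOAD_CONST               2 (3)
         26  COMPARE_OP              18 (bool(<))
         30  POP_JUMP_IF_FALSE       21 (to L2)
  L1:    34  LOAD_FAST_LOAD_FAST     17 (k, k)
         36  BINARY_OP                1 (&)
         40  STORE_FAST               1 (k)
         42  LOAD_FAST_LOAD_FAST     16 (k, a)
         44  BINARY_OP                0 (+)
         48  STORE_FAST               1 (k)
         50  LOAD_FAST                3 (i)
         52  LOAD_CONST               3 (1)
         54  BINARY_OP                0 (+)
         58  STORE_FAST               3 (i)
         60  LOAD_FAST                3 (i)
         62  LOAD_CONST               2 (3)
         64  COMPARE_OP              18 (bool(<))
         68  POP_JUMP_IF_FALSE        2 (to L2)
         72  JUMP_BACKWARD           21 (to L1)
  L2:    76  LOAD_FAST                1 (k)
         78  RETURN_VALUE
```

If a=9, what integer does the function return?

LOAD_FAST_LOAD_FAST a,a → push 9,9. Stack: [9, 9]
BINARY_OP * → 9 * 9 = 81. Stack: [81]
STORE_FAST k → k=81. Stack: []
LOAD_FAST_LOAD_FAST k,a → push 81,9. Stack: [81, 9]
BINARY_OP | → 81 | 9 = 89. Stack: [89]
STORE_FAST n → n=89. Stack: []
LOAD_CONST → push 0. Stack: [0]
STORE_FAST i → i=0. Stack: []
LOAD_FAST i → push 0. Stack: [0]
LOAD_CONST → push 3. Stack: [0, 3]
COMPARE_OP bool(<) → 0 vs 3 = True. Stack: [True]
POP_JUMP_IF_FALSE → pop True; no jump. Stack: []
LOAD_FAST_LOAD_FAST k,k → push 81,81. Stack: [81, 81]
BINARY_OP & → 81 & 81 = 81. Stack: [81]
STORE_FAST k → k=81. Stack: []
LOAD_FAST_LOAD_FAST k,a → push 81,9. Stack: [81, 9]
BINARY_OP + → 81 + 9 = 90. Stack: [90]
STORE_FAST k → k=90. Stack: []
LOAD_FAST i → push 0. Stack: [0]
LOAD_CONST → push 1. Stack: [0, 1]
BINARY_OP + → 0 + 1 = 1. Stack: [1]
STORE_FAST i → i=1. Stack: []
LOAD_FAST i → push 1. Stack: [1]
LOAD_CONST → push 3. Stack: [1, 3]
COMPARE_OP bool(<) → 1 vs 3 = True. Stack: [True]
POP_JUMP_IF_FALSE → pop True; no jump. Stack: []
LOAD_FAST_LOAD_FAST k,k → push 90,90. Stack: [90, 90]
BINARY_OP & → 90 & 90 = 90. Stack: [90]
STORE_FAST k → k=90. Stack: []
LOAD_FAST_LOAD_FAST k,a → push 90,9. Stack: [90, 9]
BINARY_OP + → 90 + 9 = 99. Stack: [99]
STORE_FAST k → k=99. Stack: []
LOAD_FAST i → push 1. Stack: [1]
LOAD_CONST → push 1. Stack: [1, 1]
BINARY_OP + → 1 + 1 = 2. Stack: [2]
STORE_FAST i → i=2. Stack: []
LOAD_FAST i → push 2. Stack: [2]
LOAD_CONST → push 3. Stack: [2, 3]
COMPARE_OP bool(<) → 2 vs 3 = True. Stack: [True]
POP_JUMP_IF_FALSE → pop True; no jump. Stack: []
LOAD_FAST_LOAD_FAST k,k → push 99,99. Stack: [99, 99]
BINARY_OP & → 99 & 99 = 99. Stack: [99]
STORE_FAST k → k=99. Stack: []
LOAD_FAST_LOAD_FAST k,a → push 99,9. Stack: [99, 9]
BINARY_OP + → 99 + 9 = 108. Stack: [108]
STORE_FAST k → k=108. Stack: []
LOAD_FAST i → push 2. Stack: [2]
LOAD_CONST → push 1. Stack: [2, 1]
BINARY_OP + → 2 + 1 = 3. Stack: [3]
STORE_FAST i → i=3. Stack: []
LOAD_FAST i → push 3. Stack: [3]
LOAD_CONST → push 3. Stack: [3, 3]
COMPARE_OP bool(<) → 3 vs 3 = False. Stack: [False]
POP_JUMP_IF_FALSE → pop False; jump. Stack: []
LOAD_FAST k → push 108. Stack: [108]
RETURN_VALUE → return 108.

108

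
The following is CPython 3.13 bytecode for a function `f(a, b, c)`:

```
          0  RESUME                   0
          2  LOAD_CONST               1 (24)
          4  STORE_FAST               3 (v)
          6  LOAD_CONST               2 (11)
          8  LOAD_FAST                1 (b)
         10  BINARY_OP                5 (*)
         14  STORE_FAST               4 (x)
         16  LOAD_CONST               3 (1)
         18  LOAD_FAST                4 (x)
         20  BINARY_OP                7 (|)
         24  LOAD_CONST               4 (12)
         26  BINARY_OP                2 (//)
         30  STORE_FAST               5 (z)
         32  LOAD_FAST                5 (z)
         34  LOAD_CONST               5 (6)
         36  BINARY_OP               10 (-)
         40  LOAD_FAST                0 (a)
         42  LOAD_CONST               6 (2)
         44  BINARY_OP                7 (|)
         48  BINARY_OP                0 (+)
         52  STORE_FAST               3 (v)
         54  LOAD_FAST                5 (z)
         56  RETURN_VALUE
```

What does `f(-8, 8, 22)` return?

LOAD_CONST → push 24. Stack: [24]
STORE_FAST v → v=24. Stack: []
LOAD_CONST → push 11. Stack: [11]
LOAD_FAST b → push 8. Stack: [11, 8]
BINARY_OP * → 11 * 8 = 88. Stack: [88]
STORE_FAST x → x=88. Stack: []
LOAD_CONST → push 1. Stack: [1]
LOAD_FAST x → push 88. Stack: [1, 88]
BINARY_OP | → 1 | 88 = 89. Stack: [89]
LOAD_CONST → push 12. Stack: [89, 12]
BINARY_OP // → 89 // 12 = 7. Stack: [7]
STORE_FAST z → z=7. Stack: []
LOAD_FAST z → push 7. Stack: [7]
LOAD_CONST → push 6. Stack: [7, 6]
BINARY_OP - → 7 - 6 = 1. Stack: [1]
LOAD_FAST a → push -8. Stack: [1, -8]
LOAD_CONST → push 2. Stack: [1, -8, 2]
BINARY_OP | → -8 | 2 = -6. Stack: [1, -6]
BINARY_OP + → 1 + -6 = -5. Stack: [-5]
STORE_FAST v → v=-5. Stack: []
LOAD_FAST z → push 7. Stack: [7]
RETURN_VALUE → return 7.

7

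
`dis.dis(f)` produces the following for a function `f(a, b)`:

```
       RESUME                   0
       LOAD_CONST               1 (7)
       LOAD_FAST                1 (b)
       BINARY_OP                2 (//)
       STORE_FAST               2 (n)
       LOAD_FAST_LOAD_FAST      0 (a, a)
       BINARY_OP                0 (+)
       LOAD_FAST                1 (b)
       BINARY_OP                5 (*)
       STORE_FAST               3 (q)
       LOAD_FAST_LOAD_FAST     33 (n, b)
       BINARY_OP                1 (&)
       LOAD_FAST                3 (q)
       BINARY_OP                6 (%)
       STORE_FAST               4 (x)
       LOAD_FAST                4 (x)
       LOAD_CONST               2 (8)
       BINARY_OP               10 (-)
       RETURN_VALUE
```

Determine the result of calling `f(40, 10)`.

-8

LOAD_CONST → push 7. Stack: [7]
LOAD_FAST b → push 10. Stack: [7, 10]
BINARY_OP // → 7 // 10 = 0. Stack: [0]
STORE_FAST n → n=0. Stack: []
LOAD_FAST_LOAD_FAST a,a → push 40,40. Stack: [40, 40]
BINARY_OP + → 40 + 40 = 80. Stack: [80]
LOAD_FAST b → push 10. Stack: [80, 10]
BINARY_OP * → 80 * 10 = 800. Stack: [800]
STORE_FAST q → q=800. Stack: []
LOAD_FAST_LOAD_FAST n,b → push 0,10. Stack: [0, 10]
BINARY_OP & → 0 & 10 = 0. Stack: [0]
LOAD_FAST q → push 800. Stack: [0, 800]
BINARY_OP % → 0 % 800 = 0. Stack: [0]
STORE_FAST x → x=0. Stack: []
LOAD_FAST x → push 0. Stack: [0]
LOAD_CONST → push 8. Stack: [0, 8]
BINARY_OP - → 0 - 8 = -8. Stack: [-8]
RETURN_VALUE → return -8.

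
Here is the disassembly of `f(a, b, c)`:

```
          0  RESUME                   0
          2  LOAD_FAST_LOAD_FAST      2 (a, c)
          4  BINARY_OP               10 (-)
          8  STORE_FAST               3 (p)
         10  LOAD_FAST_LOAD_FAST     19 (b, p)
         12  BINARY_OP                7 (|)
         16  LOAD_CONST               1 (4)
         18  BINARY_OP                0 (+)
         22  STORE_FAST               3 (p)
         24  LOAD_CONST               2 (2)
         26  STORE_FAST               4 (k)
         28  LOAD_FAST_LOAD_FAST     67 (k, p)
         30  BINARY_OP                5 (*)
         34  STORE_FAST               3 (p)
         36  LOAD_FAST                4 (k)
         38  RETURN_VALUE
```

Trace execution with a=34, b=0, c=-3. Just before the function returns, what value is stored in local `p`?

LOAD_FAST_LOAD_FAST a,c → push 34,-3. Stack: [34, -3]
BINARY_OP - → 34 - -3 = 37. Stack: [37]
STORE_FAST p → p=37. Stack: []
LOAD_FAST_LOAD_FAST b,p → push 0,37. Stack: [0, 37]
BINARY_OP | → 0 | 37 = 37. Stack: [37]
LOAD_CONST → push 4. Stack: [37, 4]
BINARY_OP + → 37 + 4 = 41. Stack: [41]
STORE_FAST p → p=41. Stack: []
LOAD_CONST → push 2. Stack: [2]
STORE_FAST k → k=2. Stack: []
LOAD_FAST_LOAD_FAST k,p → push 2,41. Stack: [2, 41]
BINARY_OP * → 2 * 41 = 82. Stack: [82]
STORE_FAST p → p=82. Stack: []
LOAD_FAST k → push 2. Stack: [2]
RETURN_VALUE → return 2.

82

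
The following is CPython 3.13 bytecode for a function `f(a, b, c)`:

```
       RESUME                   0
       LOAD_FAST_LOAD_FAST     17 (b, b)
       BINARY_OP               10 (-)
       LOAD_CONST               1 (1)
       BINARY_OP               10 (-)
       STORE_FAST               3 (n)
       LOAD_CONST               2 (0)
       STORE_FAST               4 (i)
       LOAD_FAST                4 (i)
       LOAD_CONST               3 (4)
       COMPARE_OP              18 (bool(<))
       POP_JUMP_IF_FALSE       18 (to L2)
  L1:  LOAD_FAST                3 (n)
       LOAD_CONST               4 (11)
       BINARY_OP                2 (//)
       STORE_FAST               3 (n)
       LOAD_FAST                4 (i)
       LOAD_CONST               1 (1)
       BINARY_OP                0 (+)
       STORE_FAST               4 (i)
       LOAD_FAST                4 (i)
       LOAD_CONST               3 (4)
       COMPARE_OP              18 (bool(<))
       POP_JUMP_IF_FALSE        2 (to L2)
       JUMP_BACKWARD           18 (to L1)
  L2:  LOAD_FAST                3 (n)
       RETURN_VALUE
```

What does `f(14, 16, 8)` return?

LOAD_FAST_LOAD_FAST b,b → push 16,16. Stack: [16, 16]
BINARY_OP - → 16 - 16 = 0. Stack: [0]
LOAD_CONST → push 1. Stack: [0, 1]
BINARY_OP - → 0 - 1 = -1. Stack: [-1]
STORE_FAST n → n=-1. Stack: []
LOAD_CONST → push 0. Stack: [0]
STORE_FAST i → i=0. Stack: []
LOAD_FAST i → push 0. Stack: [0]
LOAD_CONST → push 4. Stack: [0, 4]
COMPARE_OP bool(<) → 0 vs 4 = True. Stack: [True]
POP_JUMP_IF_FALSE → pop True; no jump. Stack: []
LOAD_FAST n → push -1. Stack: [-1]
LOAD_CONST → push 11. Stack: [-1, 11]
BINARY_OP // → -1 // 11 = -1. Stack: [-1]
STORE_FAST n → n=-1. Stack: []
LOAD_FAST i → push 0. Stack: [0]
LOAD_CONST → push 1. Stack: [0, 1]
BINARY_OP + → 0 + 1 = 1. Stack: [1]
STORE_FAST i → i=1. Stack: []
LOAD_FAST i → push 1. Stack: [1]
LOAD_CONST → push 4. Stack: [1, 4]
COMPARE_OP bool(<) → 1 vs 4 = True. Stack: [True]
POP_JUMP_IF_FALSE → pop True; no jump. Stack: []
LOAD_FAST n → push -1. Stack: [-1]
LOAD_CONST → push 11. Stack: [-1, 11]
BINARY_OP // → -1 // 11 = -1. Stack: [-1]
STORE_FAST n → n=-1. Stack: []
LOAD_FAST i → push 1. Stack: [1]
LOAD_CONST → push 1. Stack: [1, 1]
BINARY_OP + → 1 + 1 = 2. Stack: [2]
STORE_FAST i → i=2. Stack: []
LOAD_FAST i → push 2. Stack: [2]
LOAD_CONST → push 4. Stack: [2, 4]
COMPARE_OP bool(<) → 2 vs 4 = True. Stack: [True]
POP_JUMP_IF_FALSE → pop True; no jump. Stack: []
LOAD_FAST n → push -1. Stack: [-1]
LOAD_CONST → push 11. Stack: [-1, 11]
BINARY_OP // → -1 // 11 = -1. Stack: [-1]
STORE_FAST n → n=-1. Stack: []
LOAD_FAST i → push 2. Stack: [2]
LOAD_CONST → push 1. Stack: [2, 1]
BINARY_OP + → 2 + 1 = 3. Stack: [3]
STORE_FAST i → i=3. Stack: []
LOAD_FAST i → push 3. Stack: [3]
LOAD_CONST → push 4. Stack: [3, 4]
COMPARE_OP bool(<) → 3 vs 4 = True. Stack: [True]
POP_JUMP_IF_FALSE → pop True; no jump. Stack: []
LOAD_FAST n → push -1. Stack: [-1]
LOAD_CONST → push 11. Stack: [-1, 11]
BINARY_OP // → -1 // 11 = -1. Stack: [-1]
STORE_FAST n → n=-1. Stack: []
LOAD_FAST i → push 3. Stack: [3]
LOAD_CONST → push 1. Stack: [3, 1]
BINARY_OP + → 3 + 1 = 4. Stack: [4]
STORE_FAST i → i=4. Stack: []
LOAD_FAST i → push 4. Stack: [4]
LOAD_CONST → push 4. Stack: [4, 4]
COMPARE_OP bool(<) → 4 vs 4 = False. Stack: [False]
POP_JUMP_IF_FALSE → pop False; jump. Stack: []
LOAD_FAST n → push -1. Stack: [-1]
RETURN_VALUE → return -1.

-1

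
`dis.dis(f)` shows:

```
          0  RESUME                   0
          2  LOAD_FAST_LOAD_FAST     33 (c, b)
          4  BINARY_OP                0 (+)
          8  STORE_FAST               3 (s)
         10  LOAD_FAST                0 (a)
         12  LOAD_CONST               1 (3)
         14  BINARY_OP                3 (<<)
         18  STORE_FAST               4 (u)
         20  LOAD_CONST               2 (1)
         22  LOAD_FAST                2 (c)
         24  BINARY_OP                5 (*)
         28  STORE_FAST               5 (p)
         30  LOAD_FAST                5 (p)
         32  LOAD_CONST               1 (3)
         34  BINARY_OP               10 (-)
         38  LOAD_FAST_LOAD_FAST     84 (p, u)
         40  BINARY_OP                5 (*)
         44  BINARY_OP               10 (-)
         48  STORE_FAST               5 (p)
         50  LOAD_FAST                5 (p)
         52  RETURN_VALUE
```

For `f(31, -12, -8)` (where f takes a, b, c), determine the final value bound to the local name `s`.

LOAD_FAST_LOAD_FAST c,b → push -8,-12. Stack: [-8, -12]
BINARY_OP + → -8 + -12 = -20. Stack: [-20]
STORE_FAST s → s=-20. Stack: []
LOAD_FAST a → push 31. Stack: [31]
LOAD_CONST → push 3. Stack: [31, 3]
BINARY_OP << → 31 << 3 = 248. Stack: [248]
STORE_FAST u → u=248. Stack: []
LOAD_CONST → push 1. Stack: [1]
LOAD_FAST c → push -8. Stack: [1, -8]
BINARY_OP * → 1 * -8 = -8. Stack: [-8]
STORE_FAST p → p=-8. Stack: []
LOAD_FAST p → push -8. Stack: [-8]
LOAD_CONST → push 3. Stack: [-8, 3]
BINARY_OP - → -8 - 3 = -11. Stack: [-11]
LOAD_FAST_LOAD_FAST p,u → push -8,248. Stack: [-11, -8, 248]
BINARY_OP * → -8 * 248 = -1984. Stack: [-11, -1984]
BINARY_OP - → -11 - -1984 = 1973. Stack: [1973]
STORE_FAST p → p=1973. Stack: []
LOAD_FAST p → push 1973. Stack: [1973]
RETURN_VALUE → return 1973.

-20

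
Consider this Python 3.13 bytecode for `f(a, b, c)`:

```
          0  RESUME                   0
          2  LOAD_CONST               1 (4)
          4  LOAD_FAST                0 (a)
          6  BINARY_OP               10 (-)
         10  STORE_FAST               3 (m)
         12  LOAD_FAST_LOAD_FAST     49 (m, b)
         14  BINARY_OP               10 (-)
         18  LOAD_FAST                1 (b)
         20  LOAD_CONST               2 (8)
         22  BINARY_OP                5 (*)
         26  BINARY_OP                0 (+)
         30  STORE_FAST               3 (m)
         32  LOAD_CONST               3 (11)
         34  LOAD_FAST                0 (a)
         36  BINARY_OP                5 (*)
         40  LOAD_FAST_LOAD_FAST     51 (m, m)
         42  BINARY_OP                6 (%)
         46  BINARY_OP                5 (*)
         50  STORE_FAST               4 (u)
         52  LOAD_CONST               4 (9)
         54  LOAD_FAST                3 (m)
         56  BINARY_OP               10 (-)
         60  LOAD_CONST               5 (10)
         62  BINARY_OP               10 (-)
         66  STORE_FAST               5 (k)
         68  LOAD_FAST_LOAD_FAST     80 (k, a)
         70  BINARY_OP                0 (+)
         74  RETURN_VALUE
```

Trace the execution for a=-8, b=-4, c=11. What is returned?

7

LOAD_CONST → push 4. Stack: [4]
LOAD_FAST a → push -8. Stack: [4, -8]
BINARY_OP - → 4 - -8 = 12. Stack: [12]
STORE_FAST m → m=12. Stack: []
LOAD_FAST_LOAD_FAST m,b → push 12,-4. Stack: [12, -4]
BINARY_OP - → 12 - -4 = 16. Stack: [16]
LOAD_FAST b → push -4. Stack: [16, -4]
LOAD_CONST → push 8. Stack: [16, -4, 8]
BINARY_OP * → -4 * 8 = -32. Stack: [16, -32]
BINARY_OP + → 16 + -32 = -16. Stack: [-16]
STORE_FAST m → m=-16. Stack: []
LOAD_CONST → push 11. Stack: [11]
LOAD_FAST a → push -8. Stack: [11, -8]
BINARY_OP * → 11 * -8 = -88. Stack: [-88]
LOAD_FAST_LOAD_FAST m,m → push -16,-16. Stack: [-88, -16, -16]
BINARY_OP % → -16 % -16 = 0. Stack: [-88, 0]
BINARY_OP * → -88 * 0 = 0. Stack: [0]
STORE_FAST u → u=0. Stack: []
LOAD_CONST → push 9. Stack: [9]
LOAD_FAST m → push -16. Stack: [9, -16]
BINARY_OP - → 9 - -16 = 25. Stack: [25]
LOAD_CONST → push 10. Stack: [25, 10]
BINARY_OP - → 25 - 10 = 15. Stack: [15]
STORE_FAST k → k=15. Stack: []
LOAD_FAST_LOAD_FAST k,a → push 15,-8. Stack: [15, -8]
BINARY_OP + → 15 + -8 = 7. Stack: [7]
RETURN_VALUE → return 7.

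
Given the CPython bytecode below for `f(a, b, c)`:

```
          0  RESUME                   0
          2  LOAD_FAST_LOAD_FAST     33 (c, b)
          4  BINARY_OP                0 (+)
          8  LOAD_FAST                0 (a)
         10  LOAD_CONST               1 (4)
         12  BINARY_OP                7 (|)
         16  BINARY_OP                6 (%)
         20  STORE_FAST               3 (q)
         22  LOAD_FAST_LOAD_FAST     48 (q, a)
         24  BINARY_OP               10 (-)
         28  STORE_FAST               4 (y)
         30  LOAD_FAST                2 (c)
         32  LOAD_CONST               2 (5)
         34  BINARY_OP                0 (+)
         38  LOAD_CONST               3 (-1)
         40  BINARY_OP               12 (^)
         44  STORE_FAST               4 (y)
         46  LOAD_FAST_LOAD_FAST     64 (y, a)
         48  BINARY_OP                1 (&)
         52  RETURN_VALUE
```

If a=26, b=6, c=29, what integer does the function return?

24

LOAD_FAST_LOAD_FAST c,b → push 29,6. Stack: [29, 6]
BINARY_OP + → 29 + 6 = 35. Stack: [35]
LOAD_FAST a → push 26. Stack: [35, 26]
LOAD_CONST → push 4. Stack: [35, 26, 4]
BINARY_OP | → 26 | 4 = 30. Stack: [35, 30]
BINARY_OP % → 35 % 30 = 5. Stack: [5]
STORE_FAST q → q=5. Stack: []
LOAD_FAST_LOAD_FAST q,a → push 5,26. Stack: [5, 26]
BINARY_OP - → 5 - 26 = -21. Stack: [-21]
STORE_FAST y → y=-21. Stack: []
LOAD_FAST c → push 29. Stack: [29]
LOAD_CONST → push 5. Stack: [29, 5]
BINARY_OP + → 29 + 5 = 34. Stack: [34]
LOAD_CONST → push -1. Stack: [34, -1]
BINARY_OP ^ → 34 ^ -1 = -35. Stack: [-35]
STORE_FAST y → y=-35. Stack: []
LOAD_FAST_LOAD_FAST y,a → push -35,26. Stack: [-35, 26]
BINARY_OP & → -35 & 26 = 24. Stack: [24]
RETURN_VALUE → return 24.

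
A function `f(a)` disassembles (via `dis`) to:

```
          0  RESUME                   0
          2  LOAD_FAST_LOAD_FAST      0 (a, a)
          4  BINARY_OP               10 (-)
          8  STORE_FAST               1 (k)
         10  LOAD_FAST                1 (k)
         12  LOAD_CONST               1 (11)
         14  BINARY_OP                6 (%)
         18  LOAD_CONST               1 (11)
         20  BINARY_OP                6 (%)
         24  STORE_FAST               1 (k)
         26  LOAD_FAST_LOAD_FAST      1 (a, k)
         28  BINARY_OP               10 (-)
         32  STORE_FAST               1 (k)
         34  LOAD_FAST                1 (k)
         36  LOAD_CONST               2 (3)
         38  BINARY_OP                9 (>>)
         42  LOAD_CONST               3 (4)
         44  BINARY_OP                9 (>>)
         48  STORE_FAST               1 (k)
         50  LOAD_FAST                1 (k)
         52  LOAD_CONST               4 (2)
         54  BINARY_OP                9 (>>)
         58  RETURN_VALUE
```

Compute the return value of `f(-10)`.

LOAD_FAST_LOAD_FAST a,a → push -10,-10. Stack: [-10, -10]
BINARY_OP - → -10 - -10 = 0. Stack: [0]
STORE_FAST k → k=0. Stack: []
LOAD_FAST k → push 0. Stack: [0]
LOAD_CONST → push 11. Stack: [0, 11]
BINARY_OP % → 0 % 11 = 0. Stack: [0]
LOAD_CONST → push 11. Stack: [0, 11]
BINARY_OP % → 0 % 11 = 0. Stack: [0]
STORE_FAST k → k=0. Stack: []
LOAD_FAST_LOAD_FAST a,k → push -10,0. Stack: [-10, 0]
BINARY_OP - → -10 - 0 = -10. Stack: [-10]
STORE_FAST k → k=-10. Stack: []
LOAD_FAST k → push -10. Stack: [-10]
LOAD_CONST → push 3. Stack: [-10, 3]
BINARY_OP >> → -10 >> 3 = -2. Stack: [-2]
LOAD_CONST → push 4. Stack: [-2, 4]
BINARY_OP >> → -2 >> 4 = -1. Stack: [-1]
STORE_FAST k → k=-1. Stack: []
LOAD_FAST k → push -1. Stack: [-1]
LOAD_CONST → push 2. Stack: [-1, 2]
BINARY_OP >> → -1 >> 2 = -1. Stack: [-1]
RETURN_VALUE → return -1.

-1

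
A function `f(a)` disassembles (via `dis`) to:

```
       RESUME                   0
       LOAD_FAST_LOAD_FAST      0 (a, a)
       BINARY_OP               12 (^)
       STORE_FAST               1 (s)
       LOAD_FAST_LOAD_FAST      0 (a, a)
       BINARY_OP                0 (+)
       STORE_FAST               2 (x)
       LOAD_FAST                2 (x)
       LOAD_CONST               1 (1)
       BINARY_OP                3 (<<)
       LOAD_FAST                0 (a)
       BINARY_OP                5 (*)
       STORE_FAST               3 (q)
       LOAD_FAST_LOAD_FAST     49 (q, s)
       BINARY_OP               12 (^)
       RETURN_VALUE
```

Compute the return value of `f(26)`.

2704

LOAD_FAST_LOAD_FAST a,a → push 26,26. Stack: [26, 26]
BINARY_OP ^ → 26 ^ 26 = 0. Stack: [0]
STORE_FAST s → s=0. Stack: []
LOAD_FAST_LOAD_FAST a,a → push 26,26. Stack: [26, 26]
BINARY_OP + → 26 + 26 = 52. Stack: [52]
STORE_FAST x → x=52. Stack: []
LOAD_FAST x → push 52. Stack: [52]
LOAD_CONST → push 1. Stack: [52, 1]
BINARY_OP << → 52 << 1 = 104. Stack: [104]
LOAD_FAST a → push 26. Stack: [104, 26]
BINARY_OP * → 104 * 26 = 2704. Stack: [2704]
STORE_FAST q → q=2704. Stack: []
LOAD_FAST_LOAD_FAST q,s → push 2704,0. Stack: [2704, 0]
BINARY_OP ^ → 2704 ^ 0 = 2704. Stack: [2704]
RETURN_VALUE → return 2704.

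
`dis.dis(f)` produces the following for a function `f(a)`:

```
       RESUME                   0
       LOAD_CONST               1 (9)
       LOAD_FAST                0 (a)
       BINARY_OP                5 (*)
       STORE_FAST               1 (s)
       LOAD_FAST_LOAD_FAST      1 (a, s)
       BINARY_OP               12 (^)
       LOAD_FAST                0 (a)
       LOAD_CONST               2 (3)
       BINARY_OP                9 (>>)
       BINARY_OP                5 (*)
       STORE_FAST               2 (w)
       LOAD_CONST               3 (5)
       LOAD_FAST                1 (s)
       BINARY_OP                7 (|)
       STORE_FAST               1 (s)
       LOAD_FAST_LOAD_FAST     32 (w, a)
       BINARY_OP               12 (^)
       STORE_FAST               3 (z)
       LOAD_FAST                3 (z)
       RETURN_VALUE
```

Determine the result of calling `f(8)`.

72

LOAD_CONST → push 9. Stack: [9]
LOAD_FAST a → push 8. Stack: [9, 8]
BINARY_OP * → 9 * 8 = 72. Stack: [72]
STORE_FAST s → s=72. Stack: []
LOAD_FAST_LOAD_FAST a,s → push 8,72. Stack: [8, 72]
BINARY_OP ^ → 8 ^ 72 = 64. Stack: [64]
LOAD_FAST a → push 8. Stack: [64, 8]
LOAD_CONST → push 3. Stack: [64, 8, 3]
BINARY_OP >> → 8 >> 3 = 1. Stack: [64, 1]
BINARY_OP * → 64 * 1 = 64. Stack: [64]
STORE_FAST w → w=64. Stack: []
LOAD_CONST → push 5. Stack: [5]
LOAD_FAST s → push 72. Stack: [5, 72]
BINARY_OP | → 5 | 72 = 77. Stack: [77]
STORE_FAST s → s=77. Stack: []
LOAD_FAST_LOAD_FAST w,a → push 64,8. Stack: [64, 8]
BINARY_OP ^ → 64 ^ 8 = 72. Stack: [72]
STORE_FAST z → z=72. Stack: []
LOAD_FAST z → push 72. Stack: [72]
RETURN_VALUE → return 72.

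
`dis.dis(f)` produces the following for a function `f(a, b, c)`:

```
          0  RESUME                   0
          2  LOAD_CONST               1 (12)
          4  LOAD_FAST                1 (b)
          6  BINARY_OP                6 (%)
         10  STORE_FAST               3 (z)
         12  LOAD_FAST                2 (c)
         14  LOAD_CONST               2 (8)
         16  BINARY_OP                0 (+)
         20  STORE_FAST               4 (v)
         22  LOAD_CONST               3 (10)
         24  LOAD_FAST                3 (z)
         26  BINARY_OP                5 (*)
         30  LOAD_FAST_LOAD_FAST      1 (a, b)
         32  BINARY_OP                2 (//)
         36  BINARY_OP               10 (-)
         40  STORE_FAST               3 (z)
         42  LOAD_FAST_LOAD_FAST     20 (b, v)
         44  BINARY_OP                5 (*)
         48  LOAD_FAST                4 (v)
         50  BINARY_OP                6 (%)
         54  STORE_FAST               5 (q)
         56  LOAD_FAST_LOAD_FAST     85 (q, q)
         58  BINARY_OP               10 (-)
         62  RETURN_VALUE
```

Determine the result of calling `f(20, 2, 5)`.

LOAD_CONST → push 12. Stack: [12]
LOAD_FAST b → push 2. Stack: [12, 2]
BINARY_OP % → 12 % 2 = 0. Stack: [0]
STORE_FAST z → z=0. Stack: []
LOAD_FAST c → push 5. Stack: [5]
LOAD_CONST → push 8. Stack: [5, 8]
BINARY_OP + → 5 + 8 = 13. Stack: [13]
STORE_FAST v → v=13. Stack: []
LOAD_CONST → push 10. Stack: [10]
LOAD_FAST z → push 0. Stack: [10, 0]
BINARY_OP * → 10 * 0 = 0. Stack: [0]
LOAD_FAST_LOAD_FAST a,b → push 20,2. Stack: [0, 20, 2]
BINARY_OP // → 20 // 2 = 10. Stack: [0, 10]
BINARY_OP - → 0 - 10 = -10. Stack: [-10]
STORE_FAST z → z=-10. Stack: []
LOAD_FAST_LOAD_FAST b,v → push 2,13. Stack: [2, 13]
BINARY_OP * → 2 * 13 = 26. Stack: [26]
LOAD_FAST v → push 13. Stack: [26, 13]
BINARY_OP % → 26 % 13 = 0. Stack: [0]
STORE_FAST q → q=0. Stack: []
LOAD_FAST_LOAD_FAST q,q → push 0,0. Stack: [0, 0]
BINARY_OP - → 0 - 0 = 0. Stack: [0]
RETURN_VALUE → return 0.

0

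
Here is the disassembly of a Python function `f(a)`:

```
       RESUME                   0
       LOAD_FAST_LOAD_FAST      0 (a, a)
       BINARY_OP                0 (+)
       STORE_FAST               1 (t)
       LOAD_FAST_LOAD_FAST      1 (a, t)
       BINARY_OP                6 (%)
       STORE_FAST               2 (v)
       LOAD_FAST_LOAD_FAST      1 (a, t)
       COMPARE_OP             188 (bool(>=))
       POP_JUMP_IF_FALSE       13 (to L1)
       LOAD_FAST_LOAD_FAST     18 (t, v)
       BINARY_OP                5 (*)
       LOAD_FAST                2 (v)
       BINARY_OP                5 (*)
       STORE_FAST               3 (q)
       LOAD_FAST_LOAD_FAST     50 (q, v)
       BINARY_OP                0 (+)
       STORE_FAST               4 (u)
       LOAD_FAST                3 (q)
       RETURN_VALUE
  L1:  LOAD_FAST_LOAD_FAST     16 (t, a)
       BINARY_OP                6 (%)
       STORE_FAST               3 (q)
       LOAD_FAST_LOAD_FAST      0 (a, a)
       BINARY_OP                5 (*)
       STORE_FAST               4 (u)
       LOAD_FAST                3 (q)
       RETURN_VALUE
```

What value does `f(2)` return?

0

LOAD_FAST_LOAD_FAST a,a → push 2,2. Stack: [2, 2]
BINARY_OP + → 2 + 2 = 4. Stack: [4]
STORE_FAST t → t=4. Stack: []
LOAD_FAST_LOAD_FAST a,t → push 2,4. Stack: [2, 4]
BINARY_OP % → 2 % 4 = 2. Stack: [2]
STORE_FAST v → v=2. Stack: []
LOAD_FAST_LOAD_FAST a,t → push 2,4. Stack: [2, 4]
COMPARE_OP bool(>=) → 2 vs 4 = False. Stack: [False]
POP_JUMP_IF_FALSE → pop False; jump. Stack: []
LOAD_FAST_LOAD_FAST t,a → push 4,2. Stack: [4, 2]
BINARY_OP % → 4 % 2 = 0. Stack: [0]
STORE_FAST q → q=0. Stack: []
LOAD_FAST_LOAD_FAST a,a → push 2,2. Stack: [2, 2]
BINARY_OP * → 2 * 2 = 4. Stack: [4]
STORE_FAST u → u=4. Stack: []
LOAD_FAST q → push 0. Stack: [0]
RETURN_VALUE → return 0.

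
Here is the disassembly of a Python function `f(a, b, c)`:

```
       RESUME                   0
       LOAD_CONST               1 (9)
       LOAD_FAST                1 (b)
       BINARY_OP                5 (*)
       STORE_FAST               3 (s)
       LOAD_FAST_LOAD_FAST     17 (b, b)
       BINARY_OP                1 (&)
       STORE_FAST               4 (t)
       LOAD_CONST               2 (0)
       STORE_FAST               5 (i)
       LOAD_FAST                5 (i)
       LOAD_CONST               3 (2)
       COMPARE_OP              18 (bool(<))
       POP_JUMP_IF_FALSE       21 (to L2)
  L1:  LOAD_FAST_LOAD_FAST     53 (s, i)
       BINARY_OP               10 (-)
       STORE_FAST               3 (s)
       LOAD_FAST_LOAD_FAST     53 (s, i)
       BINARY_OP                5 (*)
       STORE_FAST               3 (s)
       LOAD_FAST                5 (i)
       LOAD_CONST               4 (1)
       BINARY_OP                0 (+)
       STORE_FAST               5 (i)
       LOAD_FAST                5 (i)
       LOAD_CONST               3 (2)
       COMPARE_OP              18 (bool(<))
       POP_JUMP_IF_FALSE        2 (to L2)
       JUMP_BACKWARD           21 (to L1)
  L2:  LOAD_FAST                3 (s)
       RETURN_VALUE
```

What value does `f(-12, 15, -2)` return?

LOAD_CONST → push 9. Stack: [9]
LOAD_FAST b → push 15. Stack: [9, 15]
BINARY_OP * → 9 * 15 = 135. Stack: [135]
STORE_FAST s → s=135. Stack: []
LOAD_FAST_LOAD_FAST b,b → push 15,15. Stack: [15, 15]
BINARY_OP & → 15 & 15 = 15. Stack: [15]
STORE_FAST t → t=15. Stack: []
LOAD_CONST → push 0. Stack: [0]
STORE_FAST i → i=0. Stack: []
LOAD_FAST i → push 0. Stack: [0]
LOAD_CONST → push 2. Stack: [0, 2]
COMPARE_OP bool(<) → 0 vs 2 = True. Stack: [True]
POP_JUMP_IF_FALSE → pop True; no jump. Stack: []
LOAD_FAST_LOAD_FAST s,i → push 135,0. Stack: [135, 0]
BINARY_OP - → 135 - 0 = 135. Stack: [135]
STORE_FAST s → s=135. Stack: []
LOAD_FAST_LOAD_FAST s,i → push 135,0. Stack: [135, 0]
BINARY_OP * → 135 * 0 = 0. Stack: [0]
STORE_FAST s → s=0. Stack: []
LOAD_FAST i → push 0. Stack: [0]
LOAD_CONST → push 1. Stack: [0, 1]
BINARY_OP + → 0 + 1 = 1. Stack: [1]
STORE_FAST i → i=1. Stack: []
LOAD_FAST i → push 1. Stack: [1]
LOAD_CONST → push 2. Stack: [1, 2]
COMPARE_OP bool(<) → 1 vs 2 = True. Stack: [True]
POP_JUMP_IF_FALSE → pop True; no jump. Stack: []
LOAD_FAST_LOAD_FAST s,i → push 0,1. Stack: [0, 1]
BINARY_OP - → 0 - 1 = -1. Stack: [-1]
STORE_FAST s → s=-1. Stack: []
LOAD_FAST_LOAD_FAST s,i → push -1,1. Stack: [-1, 1]
BINARY_OP * → -1 * 1 = -1. Stack: [-1]
STORE_FAST s → s=-1. Stack: []
LOAD_FAST i → push 1. Stack: [1]
LOAD_CONST → push 1. Stack: [1, 1]
BINARY_OP + → 1 + 1 = 2. Stack: [2]
STORE_FAST i → i=2. Stack: []
LOAD_FAST i → push 2. Stack: [2]
LOAD_CONST → push 2. Stack: [2, 2]
COMPARE_OP bool(<) → 2 vs 2 = False. Stack: [False]
POP_JUMP_IF_FALSE → pop False; jump. Stack: []
LOAD_FAST s → push -1. Stack: [-1]
RETURN_VALUE → return -1.

-1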